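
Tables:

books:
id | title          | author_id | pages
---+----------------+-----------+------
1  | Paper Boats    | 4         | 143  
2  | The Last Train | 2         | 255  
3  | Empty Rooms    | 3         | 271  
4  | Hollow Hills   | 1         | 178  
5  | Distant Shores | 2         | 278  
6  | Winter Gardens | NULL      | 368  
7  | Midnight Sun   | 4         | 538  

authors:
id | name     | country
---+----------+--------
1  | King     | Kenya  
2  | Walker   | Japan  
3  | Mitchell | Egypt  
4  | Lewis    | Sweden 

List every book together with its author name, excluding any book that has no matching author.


INNER JOIN keeps only books rows whose author_id matches an id in authors. Walk through each book:
  - book 1 (Paper Boats): author_id=4 -> matches Lewis
  - book 2 (The Last Train): author_id=2 -> matches Walker
  - book 3 (Empty Rooms): author_id=3 -> matches Mitchell
  - book 4 (Hollow Hills): author_id=1 -> matches King
  - book 5 (Distant Shores): author_id=2 -> matches Walker
  - book 6 (Winter Gardens): author_id=NULL, no match -> dropped
  - book 7 (Midnight Sun): author_id=4 -> matches Lewis
So 1 of 7 rows is dropped.

SQL:
SELECT a.title, b.name AS author
FROM books a
INNER JOIN authors b ON a.author_id = b.id

Result:
title          | author  
---------------+---------
Paper Boats    | Lewis   
The Last Train | Walker  
Empty Rooms    | Mitchell
Hollow Hills   | King    
Distant Shores | Walker  
Midnight Sun   | Lewis   


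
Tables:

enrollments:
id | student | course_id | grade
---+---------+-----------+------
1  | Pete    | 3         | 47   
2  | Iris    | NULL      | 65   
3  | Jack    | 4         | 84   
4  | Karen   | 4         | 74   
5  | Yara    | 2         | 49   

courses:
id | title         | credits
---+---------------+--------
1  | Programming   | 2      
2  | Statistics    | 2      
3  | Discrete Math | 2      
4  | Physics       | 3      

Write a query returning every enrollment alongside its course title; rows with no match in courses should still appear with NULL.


LEFT JOIN keeps every row from enrollments (the left table); where course_id has no match in courses, the course columns become NULL. Walk through each enrollment:
  - enrollment 1 (Pete): course_id=3 -> matches Discrete Math
  - enrollment 2 (Iris): course_id=NULL, no match -> kept with NULL
  - enrollment 3 (Jack): course_id=4 -> matches Physics
  - enrollment 4 (Karen): course_id=4 -> matches Physics
  - enrollment 5 (Yara): course_id=2 -> matches Statistics
All 5 rows appear; 1 has NULL course.

SQL:
SELECT a.student, b.title AS course
FROM enrollments a
LEFT JOIN courses b ON a.course_id = b.id

Result:
student | course       
--------+--------------
Pete    | Discrete Math
Iris    | NULL         
Jack    | Physics      
Karen   | Physics      
Yara    | Statistics   


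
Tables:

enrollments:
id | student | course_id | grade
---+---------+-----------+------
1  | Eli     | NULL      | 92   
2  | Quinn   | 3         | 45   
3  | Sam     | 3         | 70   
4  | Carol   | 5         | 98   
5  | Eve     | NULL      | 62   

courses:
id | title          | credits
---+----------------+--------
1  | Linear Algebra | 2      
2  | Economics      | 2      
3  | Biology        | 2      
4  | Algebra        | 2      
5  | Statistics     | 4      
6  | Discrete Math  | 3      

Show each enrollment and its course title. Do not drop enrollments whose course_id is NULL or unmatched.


LEFT JOIN keeps every row from enrollments (the left table); where course_id has no match in courses, the course columns become NULL. Walk through each enrollment:
  - enrollment 1 (Eli): course_id=NULL, no match -> kept with NULL
  - enrollment 2 (Quinn): course_id=3 -> matches Biology
  - enrollment 3 (Sam): course_id=3 -> matches Biology
  - enrollment 4 (Carol): course_id=5 -> matches Statistics
  - enrollment 5 (Eve): course_id=NULL, no match -> kept with NULL
All 5 rows appear; 2 have NULL course.

SQL:
SELECT a.student, b.title AS course
FROM enrollments a
LEFT JOIN courses b ON a.course_id = b.id

Result:
student | course    
--------+-----------
Eli     | NULL      
Quinn   | Biology   
Sam     | Biology   
Carol   | Statistics
Eve     | NULL      


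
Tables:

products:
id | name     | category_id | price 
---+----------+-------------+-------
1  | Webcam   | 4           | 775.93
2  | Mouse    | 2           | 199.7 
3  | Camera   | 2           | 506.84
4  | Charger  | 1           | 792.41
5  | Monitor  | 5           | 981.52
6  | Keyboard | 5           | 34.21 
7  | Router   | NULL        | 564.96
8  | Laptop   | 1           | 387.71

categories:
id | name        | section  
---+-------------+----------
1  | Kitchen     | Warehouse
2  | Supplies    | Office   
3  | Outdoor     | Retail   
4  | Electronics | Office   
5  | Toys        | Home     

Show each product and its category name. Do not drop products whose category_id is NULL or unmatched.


LEFT JOIN keeps every row from products (the left table); where category_id has no match in categories, the category columns become NULL. Walk through each product:
  - product 1 (Webcam): category_id=4 -> matches Electronics
  - product 2 (Mouse): category_id=2 -> matches Supplies
  - product 3 (Camera): category_id=2 -> matches Supplies
  - product 4 (Charger): category_id=1 -> matches Kitchen
  - product 5 (Monitor): category_id=5 -> matches Toys
  - product 6 (Keyboard): category_id=5 -> matches Toys
  - product 7 (Router): category_id=NULL, no match -> kept with NULL
  - product 8 (Laptop): category_id=1 -> matches Kitchen
All 8 rows appear; 1 has NULL category.

SQL:
SELECT a.name, b.name AS category
FROM products a
LEFT JOIN categories b ON a.category_id = b.id

Result:
name     | category   
---------+------------
Webcam   | Electronics
Mouse    | Supplies   
Camera   | Supplies   
Charger  | Kitchen    
Monitor  | Toys       
Keyboard | Toys       
Router   | NULL       
Laptop   | Kitchen    


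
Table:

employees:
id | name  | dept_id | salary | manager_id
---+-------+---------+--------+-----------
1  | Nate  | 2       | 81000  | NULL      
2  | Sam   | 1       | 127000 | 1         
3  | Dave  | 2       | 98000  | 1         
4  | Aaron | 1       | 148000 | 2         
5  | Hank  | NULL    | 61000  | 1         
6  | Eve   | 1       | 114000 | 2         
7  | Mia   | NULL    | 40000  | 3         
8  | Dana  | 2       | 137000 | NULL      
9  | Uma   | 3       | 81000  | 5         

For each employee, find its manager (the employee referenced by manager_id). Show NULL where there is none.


This is a self-join: employees is joined to a second copy of itself, matching each row's manager_id to another row's id. Use LEFT JOIN so rows with manager_id=NULL are kept.
  - employee 1 (Nate): manager_id=NULL -> NULL
  - employee 2 (Sam): manager_id=1 -> Nate
  - employee 3 (Dave): manager_id=1 -> Nate
  - employee 4 (Aaron): manager_id=2 -> Sam
  - employee 5 (Hank): manager_id=1 -> Nate
  - employee 6 (Eve): manager_id=2 -> Sam
  - employee 7 (Mia): manager_id=3 -> Dave
  - employee 8 (Dana): manager_id=NULL -> NULL
  - employee 9 (Uma): manager_id=5 -> Hank

SQL:
SELECT a.name AS item, b.name AS manager
FROM employees a
LEFT JOIN employees b ON a.manager_id = b.id

Result:
item  | manager
------+--------
Nate  | NULL   
Sam   | Nate   
Dave  | Nate   
Aaron | Sam    
Hank  | Nate   
Eve   | Sam    
Mia   | Dave   
Dana  | NULL   
Uma   | Hank   


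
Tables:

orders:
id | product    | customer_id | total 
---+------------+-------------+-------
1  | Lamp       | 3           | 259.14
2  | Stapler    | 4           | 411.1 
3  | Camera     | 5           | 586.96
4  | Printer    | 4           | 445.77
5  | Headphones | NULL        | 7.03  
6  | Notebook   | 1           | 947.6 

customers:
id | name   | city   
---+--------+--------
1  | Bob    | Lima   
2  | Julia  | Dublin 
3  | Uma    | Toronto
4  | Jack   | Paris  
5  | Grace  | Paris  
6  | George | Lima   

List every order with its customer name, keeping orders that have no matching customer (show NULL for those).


LEFT JOIN keeps every row from orders (the left table); where customer_id has no match in customers, the customer columns become NULL. Walk through each order:
  - order 1 (Lamp): customer_id=3 -> matches Uma
  - order 2 (Stapler): customer_id=4 -> matches Jack
  - order 3 (Camera): customer_id=5 -> matches Grace
  - order 4 (Printer): customer_id=4 -> matches Jack
  - order 5 (Headphones): customer_id=NULL, no match -> kept with NULL
  - order 6 (Notebook): customer_id=1 -> matches Bob
All 6 rows appear; 1 has NULL customer.

SQL:
SELECT a.product, b.name AS customer
FROM orders a
LEFT JOIN customers b ON a.customer_id = b.id

Result:
product    | customer
-----------+---------
Lamp       | Uma     
Stapler    | Jack    
Camera     | Grace   
Printer    | Jack    
Headphones | NULL    
Notebook   | Bob     


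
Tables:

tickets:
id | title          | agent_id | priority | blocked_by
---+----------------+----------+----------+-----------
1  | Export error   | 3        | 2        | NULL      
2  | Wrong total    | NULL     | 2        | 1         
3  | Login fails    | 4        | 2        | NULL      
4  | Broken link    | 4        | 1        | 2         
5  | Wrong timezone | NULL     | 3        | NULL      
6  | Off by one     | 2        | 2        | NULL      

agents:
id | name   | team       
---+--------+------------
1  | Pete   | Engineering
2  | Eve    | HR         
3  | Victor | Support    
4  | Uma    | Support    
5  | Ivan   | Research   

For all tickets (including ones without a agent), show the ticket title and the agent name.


LEFT JOIN keeps every row from tickets (the left table); where agent_id has no match in agents, the agent columns become NULL. Walk through each ticket:
  - ticket 1 (Export error): agent_id=3 -> matches Victor
  - ticket 2 (Wrong total): agent_id=NULL, no match -> kept with NULL
  - ticket 3 (Login fails): agent_id=4 -> matches Uma
  - ticket 4 (Broken link): agent_id=4 -> matches Uma
  - ticket 5 (Wrong timezone): agent_id=NULL, no match -> kept with NULL
  - ticket 6 (Off by one): agent_id=2 -> matches Eve
All 6 rows appear; 2 have NULL agent.

SQL:
SELECT a.title, b.name AS agent
FROM tickets a
LEFT JOIN agents b ON a.agent_id = b.id

Result:
title          | agent 
---------------+-------
Export error   | Victor
Wrong total    | NULL  
Login fails    | Uma   
Broken link    | Uma   
Wrong timezone | NULL  
Off by one     | Eve   


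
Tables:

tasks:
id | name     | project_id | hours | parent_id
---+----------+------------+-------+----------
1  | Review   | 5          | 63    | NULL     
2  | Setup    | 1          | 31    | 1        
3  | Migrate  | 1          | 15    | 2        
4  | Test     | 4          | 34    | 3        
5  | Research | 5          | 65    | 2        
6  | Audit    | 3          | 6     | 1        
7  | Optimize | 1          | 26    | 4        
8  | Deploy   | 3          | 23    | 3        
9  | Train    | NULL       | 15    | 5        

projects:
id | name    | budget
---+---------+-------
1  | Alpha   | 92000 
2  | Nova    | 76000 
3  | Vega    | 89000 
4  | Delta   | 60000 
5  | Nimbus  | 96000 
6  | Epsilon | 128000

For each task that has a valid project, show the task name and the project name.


INNER JOIN keeps only tasks rows whose project_id matches an id in projects. Walk through each task:
  - task 1 (Review): project_id=5 -> matches Nimbus
  - task 2 (Setup): project_id=1 -> matches Alpha
  - task 3 (Migrate): project_id=1 -> matches Alpha
  - task 4 (Test): project_id=4 -> matches Delta
  - task 5 (Research): project_id=5 -> matches Nimbus
  - task 6 (Audit): project_id=3 -> matches Vega
  - task 7 (Optimize): project_id=1 -> matches Alpha
  - task 8 (Deploy): project_id=3 -> matches Vega
  - task 9 (Train): project_id=NULL, no match -> dropped
So 1 of 9 rows is dropped.

SQL:
SELECT a.name, b.name AS project
FROM tasks a
INNER JOIN projects b ON a.project_id = b.id

Result:
name     | project
---------+--------
Review   | Nimbus 
Setup    | Alpha  
Migrate  | Alpha  
Test     | Delta  
Research | Nimbus 
Audit    | Vega   
Optimize | Alpha  
Deploy   | Vega   


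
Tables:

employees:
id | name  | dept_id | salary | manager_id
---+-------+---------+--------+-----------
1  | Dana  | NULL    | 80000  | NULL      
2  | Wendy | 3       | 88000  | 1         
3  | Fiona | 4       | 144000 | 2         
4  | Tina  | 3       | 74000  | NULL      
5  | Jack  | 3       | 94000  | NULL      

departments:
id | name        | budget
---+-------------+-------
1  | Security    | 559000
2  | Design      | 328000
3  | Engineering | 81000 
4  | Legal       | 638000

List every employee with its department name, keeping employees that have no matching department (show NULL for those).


LEFT JOIN keeps every row from employees (the left table); where dept_id has no match in departments, the department columns become NULL. Walk through each employee:
  - employee 1 (Dana): dept_id=NULL, no match -> kept with NULL
  - employee 2 (Wendy): dept_id=3 -> matches Engineering
  - employee 3 (Fiona): dept_id=4 -> matches Legal
  - employee 4 (Tina): dept_id=3 -> matches Engineering
  - employee 5 (Jack): dept_id=3 -> matches Engineering
All 5 rows appear; 1 has NULL department.

SQL:
SELECT a.name, b.name AS department
FROM employees a
LEFT JOIN departments b ON a.dept_id = b.id

Result:
name  | department 
------+------------
Dana  | NULL       
Wendy | Engineering
Fiona | Legal      
Tina  | Engineering
Jack  | Engineering


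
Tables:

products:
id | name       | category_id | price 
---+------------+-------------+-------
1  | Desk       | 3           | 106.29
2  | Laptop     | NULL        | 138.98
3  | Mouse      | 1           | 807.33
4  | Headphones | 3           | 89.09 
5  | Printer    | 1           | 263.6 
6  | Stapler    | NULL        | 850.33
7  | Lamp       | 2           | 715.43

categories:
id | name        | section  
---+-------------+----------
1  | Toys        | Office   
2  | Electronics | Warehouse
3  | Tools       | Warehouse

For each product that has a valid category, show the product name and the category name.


INNER JOIN keeps only products rows whose category_id matches an id in categories. Walk through each product:
  - product 1 (Desk): category_id=3 -> matches Tools
  - product 2 (Laptop): category_id=NULL, no match -> dropped
  - product 3 (Mouse): category_id=1 -> matches Toys
  - product 4 (Headphones): category_id=3 -> matches Tools
  - product 5 (Printer): category_id=1 -> matches Toys
  - product 6 (Stapler): category_id=NULL, no match -> dropped
  - product 7 (Lamp): category_id=2 -> matches Electronics
So 2 of 7 rows are dropped.

SQL:
SELECT a.name, b.name AS category
FROM products a
INNER JOIN categories b ON a.category_id = b.id

Result:
name       | category   
-----------+------------
Desk       | Tools      
Mouse      | Toys       
Headphones | Tools      
Printer    | Toys       
Lamp       | Electronics


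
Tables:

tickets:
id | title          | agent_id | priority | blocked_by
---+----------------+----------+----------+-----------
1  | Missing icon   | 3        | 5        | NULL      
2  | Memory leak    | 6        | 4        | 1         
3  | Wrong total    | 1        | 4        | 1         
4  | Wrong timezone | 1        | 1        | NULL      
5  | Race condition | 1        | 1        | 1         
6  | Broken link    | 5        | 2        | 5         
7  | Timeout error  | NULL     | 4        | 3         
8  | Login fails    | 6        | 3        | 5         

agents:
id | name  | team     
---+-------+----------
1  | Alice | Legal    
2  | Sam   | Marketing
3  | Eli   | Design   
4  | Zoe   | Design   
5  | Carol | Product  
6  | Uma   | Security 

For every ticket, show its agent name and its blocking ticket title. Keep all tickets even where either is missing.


Two LEFT JOINs from the same base table tickets: one to agents via agent_id, one to tickets itself via blocked_by. Both are LEFT so every ticket is preserved.
Match against agents:
  - ticket 1 (Missing icon): agent_id=3 -> matches Eli
  - ticket 2 (Memory leak): agent_id=6 -> matches Uma
  - ticket 3 (Wrong total): agent_id=1 -> matches Alice
  - ticket 4 (Wrong timezone): agent_id=1 -> matches Alice
  - ticket 5 (Race condition): agent_id=1 -> matches Alice
  - ticket 6 (Broken link): agent_id=5 -> matches Carol
  - ticket 7 (Timeout error): agent_id=NULL, no match -> kept with NULL
  - ticket 8 (Login fails): agent_id=6 -> matches Uma
Match against tickets (self):
  - ticket 1 (Missing icon): blocked_by=NULL -> NULL
  - ticket 2 (Memory leak): blocked_by=1 -> Missing icon
  - ticket 3 (Wrong total): blocked_by=1 -> Missing icon
  - ticket 4 (Wrong timezone): blocked_by=NULL -> NULL
  - ticket 5 (Race condition): blocked_by=1 -> Missing icon
  - ticket 6 (Broken link): blocked_by=5 -> Race condition
  - ticket 7 (Timeout error): blocked_by=3 -> Wrong total
  - ticket 8 (Login fails): blocked_by=5 -> Race condition

SQL:
SELECT a.title, b.name AS agent, c.title AS blocked_by
FROM tickets a
LEFT JOIN agents b ON a.agent_id = b.id
LEFT JOIN tickets c ON a.blocked_by = c.id

Result:
title          | agent | blocked_by    
---------------+-------+---------------
Missing icon   | Eli   | NULL          
Memory leak    | Uma   | Missing icon  
Wrong total    | Alice | Missing icon  
Wrong timezone | Alice | NULL          
Race condition | Alice | Missing icon  
Broken link    | Carol | Race condition
Timeout error  | NULL  | Wrong total   
Login fails    | Uma   | Race condition


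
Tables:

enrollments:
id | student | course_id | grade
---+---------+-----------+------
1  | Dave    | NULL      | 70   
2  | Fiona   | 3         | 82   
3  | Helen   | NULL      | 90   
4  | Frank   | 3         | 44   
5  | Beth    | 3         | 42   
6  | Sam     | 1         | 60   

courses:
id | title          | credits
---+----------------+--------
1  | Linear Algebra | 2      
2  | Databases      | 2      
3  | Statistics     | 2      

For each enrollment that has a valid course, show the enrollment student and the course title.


INNER JOIN keeps only enrollments rows whose course_id matches an id in courses. Walk through each enrollment:
  - enrollment 1 (Dave): course_id=NULL, no match -> dropped
  - enrollment 2 (Fiona): course_id=3 -> matches Statistics
  - enrollment 3 (Helen): course_id=NULL, no match -> dropped
  - enrollment 4 (Frank): course_id=3 -> matches Statistics
  - enrollment 5 (Beth): course_id=3 -> matches Statistics
  - enrollment 6 (Sam): course_id=1 -> matches Linear Algebra
So 2 of 6 rows are dropped.

SQL:
SELECT a.student, b.title AS course
FROM enrollments a
INNER JOIN courses b ON a.course_id = b.id

Result:
student | course        
--------+---------------
Fiona   | Statistics    
Frank   | Statistics    
Beth    | Statistics    
Sam     | Linear Algebra


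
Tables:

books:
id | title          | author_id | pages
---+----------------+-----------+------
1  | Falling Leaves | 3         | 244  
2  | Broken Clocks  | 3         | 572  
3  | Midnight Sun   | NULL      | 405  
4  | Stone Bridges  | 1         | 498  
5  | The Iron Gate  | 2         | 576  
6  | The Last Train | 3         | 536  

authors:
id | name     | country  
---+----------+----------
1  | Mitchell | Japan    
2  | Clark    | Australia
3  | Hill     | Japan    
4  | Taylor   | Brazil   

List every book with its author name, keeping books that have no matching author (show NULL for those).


LEFT JOIN keeps every row from books (the left table); where author_id has no match in authors, the author columns become NULL. Walk through each book:
  - book 1 (Falling Leaves): author_id=3 -> matches Hill
  - book 2 (Broken Clocks): author_id=3 -> matches Hill
  - book 3 (Midnight Sun): author_id=NULL, no match -> kept with NULL
  - book 4 (Stone Bridges): author_id=1 -> matches Mitchell
  - book 5 (The Iron Gate): author_id=2 -> matches Clark
  - book 6 (The Last Train): author_id=3 -> matches Hill
All 6 rows appear; 1 has NULL author.

SQL:
SELECT a.title, b.name AS author
FROM books a
LEFT JOIN authors b ON a.author_id = b.id

Result:
title          | author  
---------------+---------
Falling Leaves | Hill    
Broken Clocks  | Hill    
Midnight Sun   | NULL    
Stone Bridges  | Mitchell
The Iron Gate  | Clark   
The Last Train | Hill    


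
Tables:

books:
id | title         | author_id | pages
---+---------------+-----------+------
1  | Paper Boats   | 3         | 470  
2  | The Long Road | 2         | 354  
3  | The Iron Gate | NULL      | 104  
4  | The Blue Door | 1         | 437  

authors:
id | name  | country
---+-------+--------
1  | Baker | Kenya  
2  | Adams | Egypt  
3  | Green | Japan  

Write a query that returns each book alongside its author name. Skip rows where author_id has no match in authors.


INNER JOIN keeps only books rows whose author_id matches an id in authors. Walk through each book:
  - book 1 (Paper Boats): author_id=3 -> matches Green
  - book 2 (The Long Road): author_id=2 -> matches Adams
  - book 3 (The Iron Gate): author_id=NULL, no match -> dropped
  - book 4 (The Blue Door): author_id=1 -> matches Baker
So 1 of 4 rows is dropped.

SQL:
SELECT a.title, b.name AS author
FROM books a
INNER JOIN authors b ON a.author_id = b.id

Result:
title         | author
--------------+-------
Paper Boats   | Green 
The Long Road | Adams 
The Blue Door | Baker 


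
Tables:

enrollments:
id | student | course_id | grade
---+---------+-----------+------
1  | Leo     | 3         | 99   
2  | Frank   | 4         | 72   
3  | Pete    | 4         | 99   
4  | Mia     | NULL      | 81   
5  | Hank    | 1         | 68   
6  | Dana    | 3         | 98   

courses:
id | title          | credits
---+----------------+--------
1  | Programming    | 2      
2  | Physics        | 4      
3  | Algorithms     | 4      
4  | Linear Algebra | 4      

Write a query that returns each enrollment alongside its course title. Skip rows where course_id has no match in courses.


INNER JOIN keeps only enrollments rows whose course_id matches an id in courses. Walk through each enrollment:
  - enrollment 1 (Leo): course_id=3 -> matches Algorithms
  - enrollment 2 (Frank): course_id=4 -> matches Linear Algebra
  - enrollment 3 (Pete): course_id=4 -> matches Linear Algebra
  - enrollment 4 (Mia): course_id=NULL, no match -> dropped
  - enrollment 5 (Hank): course_id=1 -> matches Programming
  - enrollment 6 (Dana): course_id=3 -> matches Algorithms
So 1 of 6 rows is dropped.

SQL:
SELECT a.student, b.title AS course
FROM enrollments a
INNER JOIN courses b ON a.course_id = b.id

Result:
student | course        
--------+---------------
Leo     | Algorithms    
Frank   | Linear Algebra
Pete    | Linear Algebra
Hank    | Programming   
Dana    | Algorithms    


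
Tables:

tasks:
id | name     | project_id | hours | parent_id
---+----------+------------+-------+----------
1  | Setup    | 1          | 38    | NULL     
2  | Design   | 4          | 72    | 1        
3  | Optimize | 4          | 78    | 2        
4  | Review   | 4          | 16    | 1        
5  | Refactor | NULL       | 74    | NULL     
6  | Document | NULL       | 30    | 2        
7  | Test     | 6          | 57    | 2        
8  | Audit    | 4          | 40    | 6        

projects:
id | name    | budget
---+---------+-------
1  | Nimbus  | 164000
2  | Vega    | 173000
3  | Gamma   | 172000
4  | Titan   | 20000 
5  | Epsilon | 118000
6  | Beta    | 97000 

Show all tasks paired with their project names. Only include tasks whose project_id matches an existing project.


INNER JOIN keeps only tasks rows whose project_id matches an id in projects. Walk through each task:
  - task 1 (Setup): project_id=1 -> matches Nimbus
  - task 2 (Design): project_id=4 -> matches Titan
  - task 3 (Optimize): project_id=4 -> matches Titan
  - task 4 (Review): project_id=4 -> matches Titan
  - task 5 (Refactor): project_id=NULL, no match -> dropped
  - task 6 (Document): project_id=NULL, no match -> dropped
  - task 7 (Test): project_id=6 -> matches Beta
  - task 8 (Audit): project_id=4 -> matches Titan
So 2 of 8 rows are dropped.

SQL:
SELECT a.name, b.name AS project
FROM tasks a
INNER JOIN projects b ON a.project_id = b.id

Result:
name     | project
---------+--------
Setup    | Nimbus 
Design   | Titan  
Optimize | Titan  
Review   | Titan  
Test     | Beta   
Audit    | Titan  


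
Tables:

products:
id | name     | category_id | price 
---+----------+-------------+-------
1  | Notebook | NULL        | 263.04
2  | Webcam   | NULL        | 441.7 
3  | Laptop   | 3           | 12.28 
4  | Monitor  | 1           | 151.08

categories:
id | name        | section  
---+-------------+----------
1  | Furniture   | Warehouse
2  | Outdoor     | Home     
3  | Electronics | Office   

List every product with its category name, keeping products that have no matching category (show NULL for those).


LEFT JOIN keeps every row from products (the left table); where category_id has no match in categories, the category columns become NULL. Walk through each product:
  - product 1 (Notebook): category_id=NULL, no match -> kept with NULL
  - product 2 (Webcam): category_id=NULL, no match -> kept with NULL
  - product 3 (Laptop): category_id=3 -> matches Electronics
  - product 4 (Monitor): category_id=1 -> matches Furniture
All 4 rows appear; 2 have NULL category.

SQL:
SELECT a.name, b.name AS category
FROM products a
LEFT JOIN categories b ON a.category_id = b.id

Result:
name     | category   
---------+------------
Notebook | NULL       
Webcam   | NULL       
Laptop   | Electronics
Monitor  | Furniture  


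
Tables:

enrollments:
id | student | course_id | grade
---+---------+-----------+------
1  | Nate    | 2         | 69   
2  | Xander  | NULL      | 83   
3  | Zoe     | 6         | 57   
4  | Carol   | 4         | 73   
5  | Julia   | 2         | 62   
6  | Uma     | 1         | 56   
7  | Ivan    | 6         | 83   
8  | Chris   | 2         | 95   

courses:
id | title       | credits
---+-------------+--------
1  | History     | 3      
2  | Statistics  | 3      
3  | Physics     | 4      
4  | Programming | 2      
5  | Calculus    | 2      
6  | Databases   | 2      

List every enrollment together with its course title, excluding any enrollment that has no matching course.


INNER JOIN keeps only enrollments rows whose course_id matches an id in courses. Walk through each enrollment:
  - enrollment 1 (Nate): course_id=2 -> matches Statistics
  - enrollment 2 (Xander): course_id=NULL, no match -> dropped
  - enrollment 3 (Zoe): course_id=6 -> matches Databases
  - enrollment 4 (Carol): course_id=4 -> matches Programming
  - enrollment 5 (Julia): course_id=2 -> matches Statistics
  - enrollment 6 (Uma): course_id=1 -> matches History
  - enrollment 7 (Ivan): course_id=6 -> matches Databases
  - enrollment 8 (Chris): course_id=2 -> matches Statistics
So 1 of 8 rows is dropped.

SQL:
SELECT a.student, b.title AS course
FROM enrollments a
INNER JOIN courses b ON a.course_id = b.id

Result:
student | course     
--------+------------
Nate    | Statistics 
Zoe     | Databases  
Carol   | Programming
Julia   | Statistics 
Uma     | History    
Ivan    | Databases  
Chris   | Statistics 


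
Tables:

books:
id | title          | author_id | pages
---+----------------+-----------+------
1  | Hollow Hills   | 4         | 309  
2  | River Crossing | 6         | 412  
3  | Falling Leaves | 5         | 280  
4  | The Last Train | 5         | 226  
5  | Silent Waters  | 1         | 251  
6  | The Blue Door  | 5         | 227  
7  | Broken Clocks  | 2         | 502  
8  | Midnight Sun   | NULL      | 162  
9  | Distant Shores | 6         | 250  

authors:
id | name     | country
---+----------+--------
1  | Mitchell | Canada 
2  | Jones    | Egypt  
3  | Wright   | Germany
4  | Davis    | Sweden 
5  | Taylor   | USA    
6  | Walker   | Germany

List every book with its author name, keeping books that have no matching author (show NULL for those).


LEFT JOIN keeps every row from books (the left table); where author_id has no match in authors, the author columns become NULL. Walk through each book:
  - book 1 (Hollow Hills): author_id=4 -> matches Davis
  - book 2 (River Crossing): author_id=6 -> matches Walker
  - book 3 (Falling Leaves): author_id=5 -> matches Taylor
  - book 4 (The Last Train): author_id=5 -> matches Taylor
  - book 5 (Silent Waters): author_id=1 -> matches Mitchell
  - book 6 (The Blue Door): author_id=5 -> matches Taylor
  - book 7 (Broken Clocks): author_id=2 -> matches Jones
  - book 8 (Midnight Sun): author_id=NULL, no match -> kept with NULL
  - book 9 (Distant Shores): author_id=6 -> matches Walker
All 9 rows appear; 1 has NULL author.

SQL:
SELECT a.title, b.name AS author
FROM books a
LEFT JOIN authors b ON a.author_id = b.id

Result:
title          | author  
---------------+---------
Hollow Hills   | Davis   
River Crossing | Walker  
Falling Leaves | Taylor  
The Last Train | Taylor  
Silent Waters  | Mitchell
The Blue Door  | Taylor  
Broken Clocks  | Jones   
Midnight Sun   | NULL    
Distant Shores | Walker  


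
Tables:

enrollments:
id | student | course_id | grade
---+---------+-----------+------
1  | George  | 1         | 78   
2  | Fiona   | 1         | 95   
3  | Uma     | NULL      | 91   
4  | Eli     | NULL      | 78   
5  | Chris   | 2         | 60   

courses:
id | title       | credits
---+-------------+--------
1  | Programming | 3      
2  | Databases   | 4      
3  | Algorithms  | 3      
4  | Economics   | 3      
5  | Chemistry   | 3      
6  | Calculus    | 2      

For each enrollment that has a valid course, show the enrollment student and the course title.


INNER JOIN keeps only enrollments rows whose course_id matches an id in courses. Walk through each enrollment:
  - enrollment 1 (George): course_id=1 -> matches Programming
  - enrollment 2 (Fiona): course_id=1 -> matches Programming
  - enrollment 3 (Uma): course_id=NULL, no match -> dropped
  - enrollment 4 (Eli): course_id=NULL, no match -> dropped
  - enrollment 5 (Chris): course_id=2 -> matches Databases
So 2 of 5 rows are dropped.

SQL:
SELECT a.student, b.title AS course
FROM enrollments a
INNER JOIN courses b ON a.course_id = b.id

Result:
student | course     
--------+------------
George  | Programming
Fiona   | Programming
Chris   | Databases  


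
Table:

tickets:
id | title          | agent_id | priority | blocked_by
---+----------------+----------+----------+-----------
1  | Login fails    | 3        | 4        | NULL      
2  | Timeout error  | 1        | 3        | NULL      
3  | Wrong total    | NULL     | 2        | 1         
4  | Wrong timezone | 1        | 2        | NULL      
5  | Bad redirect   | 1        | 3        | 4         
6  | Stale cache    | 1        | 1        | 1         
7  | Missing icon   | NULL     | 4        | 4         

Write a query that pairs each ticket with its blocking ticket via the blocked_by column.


This is a self-join: tickets is joined to a second copy of itself, matching each row's blocked_by to another row's id. Use LEFT JOIN so rows with blocked_by=NULL are kept.
  - ticket 1 (Login fails): blocked_by=NULL -> NULL
  - ticket 2 (Timeout error): blocked_by=NULL -> NULL
  - ticket 3 (Wrong total): blocked_by=1 -> Login fails
  - ticket 4 (Wrong timezone): blocked_by=NULL -> NULL
  - ticket 5 (Bad redirect): blocked_by=4 -> Wrong timezone
  - ticket 6 (Stale cache): blocked_by=1 -> Login fails
  - ticket 7 (Missing icon): blocked_by=4 -> Wrong timezone

SQL:
SELECT a.title AS item, b.title AS blocked_by
FROM tickets a
LEFT JOIN tickets b ON a.blocked_by = b.id

Result:
item           | blocked_by    
---------------+---------------
Login fails    | NULL          
Timeout error  | NULL          
Wrong total    | Login fails   
Wrong timezone | NULL          
Bad redirect   | Wrong timezone
Stale cache    | Login fails   
Missing icon   | Wrong timezone


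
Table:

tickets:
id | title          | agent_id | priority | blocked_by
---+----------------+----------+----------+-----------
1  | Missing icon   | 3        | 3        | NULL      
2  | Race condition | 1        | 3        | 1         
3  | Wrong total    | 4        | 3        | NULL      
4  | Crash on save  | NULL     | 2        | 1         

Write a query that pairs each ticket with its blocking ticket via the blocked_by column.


This is a self-join: tickets is joined to a second copy of itself, matching each row's blocked_by to another row's id. Use LEFT JOIN so rows with blocked_by=NULL are kept.
  - ticket 1 (Missing icon): blocked_by=NULL -> NULL
  - ticket 2 (Race condition): blocked_by=1 -> Missing icon
  - ticket 3 (Wrong total): blocked_by=NULL -> NULL
  - ticket 4 (Crash on save): blocked_by=1 -> Missing icon

SQL:
SELECT a.title AS item, b.title AS blocked_by
FROM tickets a
LEFT JOIN tickets b ON a.blocked_by = b.id

Result:
item           | blocked_by  
---------------+-------------
Missing icon   | NULL        
Race condition | Missing icon
Wrong total    | NULL        
Crash on save  | Missing icon


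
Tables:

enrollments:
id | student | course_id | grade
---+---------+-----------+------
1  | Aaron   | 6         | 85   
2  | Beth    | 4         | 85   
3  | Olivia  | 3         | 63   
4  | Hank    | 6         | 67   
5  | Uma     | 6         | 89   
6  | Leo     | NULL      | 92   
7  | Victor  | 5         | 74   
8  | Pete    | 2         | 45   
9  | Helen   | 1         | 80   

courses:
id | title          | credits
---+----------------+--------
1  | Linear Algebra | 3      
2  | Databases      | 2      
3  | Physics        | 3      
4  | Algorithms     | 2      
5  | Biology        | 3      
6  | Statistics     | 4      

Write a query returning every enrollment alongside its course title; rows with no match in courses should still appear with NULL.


LEFT JOIN keeps every row from enrollments (the left table); where course_id has no match in courses, the course columns become NULL. Walk through each enrollment:
  - enrollment 1 (Aaron): course_id=6 -> matches Statistics
  - enrollment 2 (Beth): course_id=4 -> matches Algorithms
  - enrollment 3 (Olivia): course_id=3 -> matches Physics
  - enrollment 4 (Hank): course_id=6 -> matches Statistics
  - enrollment 5 (Uma): course_id=6 -> matches Statistics
  - enrollment 6 (Leo): course_id=NULL, no match -> kept with NULL
  - enrollment 7 (Victor): course_id=5 -> matches Biology
  - enrollment 8 (Pete): course_id=2 -> matches Databases
  - enrollment 9 (Helen): course_id=1 -> matches Linear Algebra
All 9 rows appear; 1 has NULL course.

SQL:
SELECT a.student, b.title AS course
FROM enrollments a
LEFT JOIN courses b ON a.course_id = b.id

Result:
student | course        
--------+---------------
Aaron   | Statistics    
Beth    | Algorithms    
Olivia  | Physics       
Hank    | Statistics    
Uma     | Statistics    
Leo     | NULL          
Victor  | Biology       
Pete    | Databases     
Helen   | Linear Algebra


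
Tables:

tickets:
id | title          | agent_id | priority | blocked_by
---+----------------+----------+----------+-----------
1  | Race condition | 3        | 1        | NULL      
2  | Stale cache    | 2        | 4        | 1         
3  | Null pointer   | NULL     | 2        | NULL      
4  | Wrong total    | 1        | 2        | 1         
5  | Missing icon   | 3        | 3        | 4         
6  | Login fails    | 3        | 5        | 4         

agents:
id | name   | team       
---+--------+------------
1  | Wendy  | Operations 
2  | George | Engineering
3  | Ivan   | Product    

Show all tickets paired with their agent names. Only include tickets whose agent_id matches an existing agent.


INNER JOIN keeps only tickets rows whose agent_id matches an id in agents. Walk through each ticket:
  - ticket 1 (Race condition): agent_id=3 -> matches Ivan
  - ticket 2 (Stale cache): agent_id=2 -> matches George
  - ticket 3 (Null pointer): agent_id=NULL, no match -> dropped
  - ticket 4 (Wrong total): agent_id=1 -> matches Wendy
  - ticket 5 (Missing icon): agent_id=3 -> matches Ivan
  - ticket 6 (Login fails): agent_id=3 -> matches Ivan
So 1 of 6 rows is dropped.

SQL:
SELECT a.title, b.name AS agent
FROM tickets a
INNER JOIN agents b ON a.agent_id = b.id

Result:
title          | agent 
---------------+-------
Race condition | Ivan  
Stale cache    | George
Wrong total    | Wendy 
Missing icon   | Ivan  
Login fails    | Ivan  


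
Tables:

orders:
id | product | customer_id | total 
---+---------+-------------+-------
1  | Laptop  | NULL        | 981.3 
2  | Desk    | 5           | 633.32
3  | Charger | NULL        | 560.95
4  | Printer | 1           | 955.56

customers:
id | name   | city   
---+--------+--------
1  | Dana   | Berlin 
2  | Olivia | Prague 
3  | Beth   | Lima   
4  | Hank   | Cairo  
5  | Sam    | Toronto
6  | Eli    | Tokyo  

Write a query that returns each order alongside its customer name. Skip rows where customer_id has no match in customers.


INNER JOIN keeps only orders rows whose customer_id matches an id in customers. Walk through each order:
  - order 1 (Laptop): customer_id=NULL, no match -> dropped
  - order 2 (Desk): customer_id=5 -> matches Sam
  - order 3 (Charger): customer_id=NULL, no match -> dropped
  - order 4 (Printer): customer_id=1 -> matches Dana
So 2 of 4 rows are dropped.

SQL:
SELECT a.product, b.name AS customer
FROM orders a
INNER JOIN customers b ON a.customer_id = b.id

Result:
product | customer
--------+---------
Desk    | Sam     
Printer | Dana    


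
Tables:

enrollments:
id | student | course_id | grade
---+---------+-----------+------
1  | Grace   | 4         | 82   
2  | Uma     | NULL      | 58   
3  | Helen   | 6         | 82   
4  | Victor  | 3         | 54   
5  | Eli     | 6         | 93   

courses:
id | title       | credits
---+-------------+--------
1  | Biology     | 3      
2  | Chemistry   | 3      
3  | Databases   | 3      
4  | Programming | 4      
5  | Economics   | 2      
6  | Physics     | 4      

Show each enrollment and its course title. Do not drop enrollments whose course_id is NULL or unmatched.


LEFT JOIN keeps every row from enrollments (the left table); where course_id has no match in courses, the course columns become NULL. Walk through each enrollment:
  - enrollment 1 (Grace): course_id=4 -> matches Programming
  - enrollment 2 (Uma): course_id=NULL, no match -> kept with NULL
  - enrollment 3 (Helen): course_id=6 -> matches Physics
  - enrollment 4 (Victor): course_id=3 -> matches Databases
  - enrollment 5 (Eli): course_id=6 -> matches Physics
All 5 rows appear; 1 has NULL course.

SQL:
SELECT a.student, b.title AS course
FROM enrollments a
LEFT JOIN courses b ON a.course_id = b.id

Result:
student | course     
--------+------------
Grace   | Programming
Uma     | NULL       
Helen   | Physics    
Victor  | Databases  
Eli     | Physics    


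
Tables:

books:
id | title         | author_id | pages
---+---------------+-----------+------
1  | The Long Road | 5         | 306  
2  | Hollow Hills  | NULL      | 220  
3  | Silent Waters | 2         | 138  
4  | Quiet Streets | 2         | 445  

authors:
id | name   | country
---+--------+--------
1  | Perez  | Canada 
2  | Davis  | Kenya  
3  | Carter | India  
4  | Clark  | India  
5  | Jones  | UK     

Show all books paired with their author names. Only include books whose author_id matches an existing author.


INNER JOIN keeps only books rows whose author_id matches an id in authors. Walk through each book:
  - book 1 (The Long Road): author_id=5 -> matches Jones
  - book 2 (Hollow Hills): author_id=NULL, no match -> dropped
  - book 3 (Silent Waters): author_id=2 -> matches Davis
  - book 4 (Quiet Streets): author_id=2 -> matches Davis
So 1 of 4 rows is dropped.

SQL:
SELECT a.title, b.name AS author
FROM books a
INNER JOIN authors b ON a.author_id = b.id

Result:
title         | author
--------------+-------
The Long Road | Jones 
Silent Waters | Davis 
Quiet Streets | Davis 


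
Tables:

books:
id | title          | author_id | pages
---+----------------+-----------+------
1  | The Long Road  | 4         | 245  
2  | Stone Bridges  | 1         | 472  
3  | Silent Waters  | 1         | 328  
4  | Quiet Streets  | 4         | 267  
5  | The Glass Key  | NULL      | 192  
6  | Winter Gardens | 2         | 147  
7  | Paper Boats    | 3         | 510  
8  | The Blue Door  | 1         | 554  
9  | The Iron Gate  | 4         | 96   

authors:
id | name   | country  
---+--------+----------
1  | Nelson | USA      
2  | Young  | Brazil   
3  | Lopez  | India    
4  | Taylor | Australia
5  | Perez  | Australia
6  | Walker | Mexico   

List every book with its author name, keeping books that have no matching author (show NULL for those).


LEFT JOIN keeps every row from books (the left table); where author_id has no match in authors, the author columns become NULL. Walk through each book:
  - book 1 (The Long Road): author_id=4 -> matches Taylor
  - book 2 (Stone Bridges): author_id=1 -> matches Nelson
  - book 3 (Silent Waters): author_id=1 -> matches Nelson
  - book 4 (Quiet Streets): author_id=4 -> matches Taylor
  - book 5 (The Glass Key): author_id=NULL, no match -> kept with NULL
  - book 6 (Winter Gardens): author_id=2 -> matches Young
  - book 7 (Paper Boats): author_id=3 -> matches Lopez
  - book 8 (The Blue Door): author_id=1 -> matches Nelson
  - book 9 (The Iron Gate): author_id=4 -> matches Taylor
All 9 rows appear; 1 has NULL author.

SQL:
SELECT a.title, b.name AS author
FROM books a
LEFT JOIN authors b ON a.author_id = b.id

Result:
title          | author
---------------+-------
The Long Road  | Taylor
Stone Bridges  | Nelson
Silent Waters  | Nelson
Quiet Streets  | Taylor
The Glass Key  | NULL  
Winter Gardens | Young 
Paper Boats    | Lopez 
The Blue Door  | Nelson
The Iron Gate  | Taylor
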